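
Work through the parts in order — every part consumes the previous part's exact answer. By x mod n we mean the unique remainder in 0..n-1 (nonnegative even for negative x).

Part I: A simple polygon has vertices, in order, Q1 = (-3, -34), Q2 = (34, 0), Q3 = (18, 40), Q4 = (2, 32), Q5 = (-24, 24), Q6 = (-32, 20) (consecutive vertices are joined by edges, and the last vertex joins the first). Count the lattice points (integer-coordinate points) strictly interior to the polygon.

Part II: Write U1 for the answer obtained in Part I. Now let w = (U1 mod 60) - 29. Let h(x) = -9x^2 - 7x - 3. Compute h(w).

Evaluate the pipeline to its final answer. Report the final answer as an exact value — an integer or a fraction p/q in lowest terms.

-1383

Part I: cross terms: (-3*0 - 34*-34)=1156, (34*40 - 18*0)=1360, (18*32 - 2*40)=496, (2*24 - -24*32)=816, (-24*20 - -32*24)=288, (-32*-34 - -3*20)=1148; twice the area = |5264| = 5264; area = 2632; boundary points = 1 + 8 + 8 + 2 + 4 + 1 = 24; strictly interior points = area - boundary/2 + 1 = 2621; answer 2621
Part II: U1 = 2621; w = 12; -9*(12)^2 - 7*(12)^1 - 3 = (-1296) + (-84) + (-3) = -1383; answer -1383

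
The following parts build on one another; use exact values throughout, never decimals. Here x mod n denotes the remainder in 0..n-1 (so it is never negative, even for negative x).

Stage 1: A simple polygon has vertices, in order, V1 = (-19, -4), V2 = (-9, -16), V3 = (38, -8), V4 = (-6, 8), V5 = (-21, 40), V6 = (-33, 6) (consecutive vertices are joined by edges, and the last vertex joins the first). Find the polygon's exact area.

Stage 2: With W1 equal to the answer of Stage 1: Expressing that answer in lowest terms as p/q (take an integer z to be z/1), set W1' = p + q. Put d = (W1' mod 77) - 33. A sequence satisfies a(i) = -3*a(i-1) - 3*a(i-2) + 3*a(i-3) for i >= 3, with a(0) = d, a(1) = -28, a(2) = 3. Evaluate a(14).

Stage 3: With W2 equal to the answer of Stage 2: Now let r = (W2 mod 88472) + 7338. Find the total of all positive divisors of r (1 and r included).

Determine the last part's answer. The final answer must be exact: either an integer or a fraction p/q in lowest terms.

Stage 1: cross terms: (-19*-16 - -9*-4)=268, (-9*-8 - 38*-16)=680, (38*8 - -6*-8)=256, (-6*40 - -21*8)=-72, (-21*6 - -33*40)=1194, (-33*-4 - -19*6)=246; twice the area = |2572| = 2572; area = 1286; answer 1286
Stage 2: W1 = 1286; threaded value p + q = 1287; d = 22; a(3) = -3*(3) - 3*(-28) + 3*(22) = 141; iterating: a(3)=141, a(4)=-516, a(5)=1134, a(6)=-1431, a(7)=-657, a(8)=9666, a(9)=-31320, a(10)=62991, a(11)=-66015, a(12)=-84888, a(13)=641682, a(14)=-1868427; answer -1868427
Stage 3: W2 = -1868427; r = 85295; 85295 = 5 * 7 * 2437; sigma = (1 + 5) * (1 + 7) * (1 + 2437) = 6 * 8 * 2438 = 117024; answer 117024

117024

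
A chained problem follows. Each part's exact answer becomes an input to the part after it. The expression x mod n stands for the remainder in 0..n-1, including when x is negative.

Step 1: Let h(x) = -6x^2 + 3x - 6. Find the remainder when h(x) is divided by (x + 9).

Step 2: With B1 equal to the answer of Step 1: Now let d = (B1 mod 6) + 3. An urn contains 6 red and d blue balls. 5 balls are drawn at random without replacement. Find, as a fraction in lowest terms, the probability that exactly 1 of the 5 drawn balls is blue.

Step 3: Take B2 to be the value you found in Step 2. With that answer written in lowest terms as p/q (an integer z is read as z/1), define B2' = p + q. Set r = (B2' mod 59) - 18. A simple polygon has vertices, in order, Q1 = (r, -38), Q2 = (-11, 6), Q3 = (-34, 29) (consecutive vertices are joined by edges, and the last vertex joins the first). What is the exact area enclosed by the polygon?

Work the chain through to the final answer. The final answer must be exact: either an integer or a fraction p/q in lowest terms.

Step 1: remainder = value at the root: -6*(-9)^2 + 3*(-9)^1 - 6 = (-486) + (-27) + (-6) = -519; answer -519
Step 2: B1 = -519; d = 6; total draws C(12,5) = 792; favorable C(6,1)*C(6,4) = 90; P = 5/44; answer 5/44
Step 3: B2 = 5/44; threaded value p + q = 49; r = 31; cross terms: (31*6 - -11*-38)=-232, (-11*29 - -34*6)=-115, (-34*-38 - 31*29)=393; twice the area = |46| = 46; area = 23; answer 23

23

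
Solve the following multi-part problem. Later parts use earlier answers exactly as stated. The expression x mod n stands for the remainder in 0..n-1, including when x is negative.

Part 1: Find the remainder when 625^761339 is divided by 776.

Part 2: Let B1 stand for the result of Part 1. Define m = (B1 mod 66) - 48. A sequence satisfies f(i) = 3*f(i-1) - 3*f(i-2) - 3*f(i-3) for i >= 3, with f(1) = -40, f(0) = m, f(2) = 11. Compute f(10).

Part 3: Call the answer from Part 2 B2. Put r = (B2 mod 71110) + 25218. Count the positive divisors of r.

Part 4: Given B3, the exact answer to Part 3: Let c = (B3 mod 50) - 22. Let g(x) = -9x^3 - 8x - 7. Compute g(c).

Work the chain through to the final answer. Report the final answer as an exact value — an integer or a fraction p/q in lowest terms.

Part 1: squarings mod 776: 625^1=625, 625^2=297, 625^4=521, 625^8=617, 625^16=449, 625^32=617, 625^64=449, 625^128=617, 625^256=449, 625^512=617, 625^1024=449, 625^2048=617, 625^4096=449, 625^8192=617, 625^16384=449, 625^32768=617, 625^65536=449, 625^131072=617, 625^262144=449, 625^524288=617; 625^761339 = 625^1 * 625^2 * 625^8 * 625^16 * 625^32 * 625^64 * 625^128 * 625^256 * 625^1024 * 625^2048 * 625^4096 * 625^32768 * 625^65536 * 625^131072 * 625^524288 = 9 (mod 776); answer 9
Part 2: B1 = 9; m = -39; f(3) = 3*(11) - 3*(-40) - 3*(-39) = 270; iterating: f(3)=270, f(4)=897, f(5)=1848, f(6)=2043, f(7)=-2106, f(8)=-17991, f(9)=-53784, f(10)=-101061; answer -101061
Part 3: B2 = -101061; r = 66377; 66377 is prime, so its only divisors are 1 and 66377; count = 2; answer 2
Part 4: B3 = 2; c = -20; -9*(-20)^3 - 8*(-20)^1 - 7 = (72000) + (160) + (-7) = 72153; answer 72153

72153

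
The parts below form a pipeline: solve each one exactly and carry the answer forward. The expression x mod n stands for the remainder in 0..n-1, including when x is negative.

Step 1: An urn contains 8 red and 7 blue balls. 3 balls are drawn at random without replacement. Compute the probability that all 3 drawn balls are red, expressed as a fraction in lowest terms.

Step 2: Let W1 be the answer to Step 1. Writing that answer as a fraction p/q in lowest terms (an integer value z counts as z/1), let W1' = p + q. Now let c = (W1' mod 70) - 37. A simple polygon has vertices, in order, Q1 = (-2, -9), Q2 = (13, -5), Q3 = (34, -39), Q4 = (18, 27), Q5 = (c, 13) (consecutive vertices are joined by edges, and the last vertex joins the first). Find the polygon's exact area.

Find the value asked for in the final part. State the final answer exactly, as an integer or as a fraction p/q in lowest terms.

Step 1: total draws C(15,3) = 455; favorable C(8,3) = 56; P = 8/65; answer 8/65
Step 2: W1 = 8/65; threaded value p + q = 73; c = -34; cross terms: (-2*-5 - 13*-9)=127, (13*-39 - 34*-5)=-337, (34*27 - 18*-39)=1620, (18*13 - -34*27)=1152, (-34*-9 - -2*13)=332; twice the area = |2894| = 2894; area = 1447; answer 1447

1447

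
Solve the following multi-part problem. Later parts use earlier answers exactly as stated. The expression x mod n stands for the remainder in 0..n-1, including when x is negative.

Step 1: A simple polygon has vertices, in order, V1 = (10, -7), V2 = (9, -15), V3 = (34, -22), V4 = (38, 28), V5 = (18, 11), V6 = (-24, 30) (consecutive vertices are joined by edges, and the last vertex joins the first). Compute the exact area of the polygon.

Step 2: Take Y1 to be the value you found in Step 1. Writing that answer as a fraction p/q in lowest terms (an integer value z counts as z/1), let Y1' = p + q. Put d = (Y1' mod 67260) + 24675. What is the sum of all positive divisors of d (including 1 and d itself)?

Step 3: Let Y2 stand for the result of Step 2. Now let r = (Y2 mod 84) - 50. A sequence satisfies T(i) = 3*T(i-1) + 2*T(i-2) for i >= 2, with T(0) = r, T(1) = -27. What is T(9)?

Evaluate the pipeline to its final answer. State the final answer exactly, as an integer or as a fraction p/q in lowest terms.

Step 1: cross terms: (10*-15 - 9*-7)=-87, (9*-22 - 34*-15)=312, (34*28 - 38*-22)=1788, (38*11 - 18*28)=-86, (18*30 - -24*11)=804, (-24*-7 - 10*30)=-132; twice the area = |2599| = 2599; area = 2599/2; answer 2599/2
Step 2: Y1 = 2599/2; threaded value p + q = 2601; d = 27276; 27276 = 2^2 * 3 * 2273; sigma = (1 + 2 + 4) * (1 + 3) * (1 + 2273) = 7 * 4 * 2274 = 63672; answer 63672
Step 3: Y2 = 63672; r = -50; T(2) = 3*(-27) + 2*(-50) = -181; iterating: T(2)=-181, T(3)=-597, T(4)=-2153, T(5)=-7653, T(6)=-27265, T(7)=-97101, T(8)=-345833, T(9)=-1231701; answer -1231701

-1231701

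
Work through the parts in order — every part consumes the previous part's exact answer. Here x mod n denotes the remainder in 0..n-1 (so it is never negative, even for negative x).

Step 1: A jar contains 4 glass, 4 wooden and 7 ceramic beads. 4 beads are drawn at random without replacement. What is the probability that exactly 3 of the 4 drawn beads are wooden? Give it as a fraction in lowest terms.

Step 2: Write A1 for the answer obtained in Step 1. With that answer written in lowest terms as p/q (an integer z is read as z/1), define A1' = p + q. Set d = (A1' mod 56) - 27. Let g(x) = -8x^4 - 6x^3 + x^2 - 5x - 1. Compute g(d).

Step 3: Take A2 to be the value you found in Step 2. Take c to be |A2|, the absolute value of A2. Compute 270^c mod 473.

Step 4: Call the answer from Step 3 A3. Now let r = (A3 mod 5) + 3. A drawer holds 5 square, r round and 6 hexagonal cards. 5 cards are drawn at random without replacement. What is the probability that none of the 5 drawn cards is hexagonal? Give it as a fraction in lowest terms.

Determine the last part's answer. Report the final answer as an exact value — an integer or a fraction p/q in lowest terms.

Step 1: total draws C(15,4) = 1365; favorable C(4,3)*C(11,1) = 44; P = 44/1365; answer 44/1365
Step 2: A1 = 44/1365; threaded value p + q = 1409; d = -18; -8*(-18)^4 - 6*(-18)^3 + 1*(-18)^2 - 5*(-18)^1 - 1 = (-839808) + (34992) + (324) + (90) + (-1) = -804403; answer -804403
Step 3: A2 = -804403; c = 804403; squarings mod 473: 270^1=270, 270^2=58, 270^4=53, 270^8=444, 270^16=368, 270^32=146, 270^64=31, 270^128=15, 270^256=225, 270^512=14, 270^1024=196, 270^2048=103, 270^4096=203, 270^8192=58, 270^16384=53, 270^32768=444, 270^65536=368, 270^131072=146, 270^262144=31, 270^524288=15; 270^804403 = 270^1 * 270^2 * 270^16 * 270^32 * 270^512 * 270^1024 * 270^16384 * 270^262144 * 270^524288 = 106 (mod 473); answer 106
Step 4: A3 = 106; r = 4; total draws C(15,5) = 3003; favorable C(9,5) = 126; P = 6/143; answer 6/143

6/143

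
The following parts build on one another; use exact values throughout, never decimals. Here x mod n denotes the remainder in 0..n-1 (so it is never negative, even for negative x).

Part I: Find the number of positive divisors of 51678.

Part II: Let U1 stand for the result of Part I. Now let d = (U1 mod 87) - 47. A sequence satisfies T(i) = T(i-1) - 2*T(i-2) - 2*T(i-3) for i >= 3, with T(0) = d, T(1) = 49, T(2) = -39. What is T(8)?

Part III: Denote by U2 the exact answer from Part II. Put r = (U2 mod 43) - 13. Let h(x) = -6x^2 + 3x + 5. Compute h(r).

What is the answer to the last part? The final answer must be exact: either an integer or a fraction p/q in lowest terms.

Part I: 51678 = 2 * 3^4 * 11 * 29; number of divisors = (1+1) * (4+1) * (1+1) * (1+1) = 40; answer 40
Part II: U1 = 40; d = -7; T(3) = 1*(-39) - 2*(49) - 2*(-7) = -123; iterating: T(3)=-123, T(4)=-143, T(5)=181, T(6)=713, T(7)=637, T(8)=-1151; answer -1151
Part III: U2 = -1151; r = -3; -6*(-3)^2 + 3*(-3)^1 + 5 = (-54) + (-9) + (5) = -58; answer -58

-58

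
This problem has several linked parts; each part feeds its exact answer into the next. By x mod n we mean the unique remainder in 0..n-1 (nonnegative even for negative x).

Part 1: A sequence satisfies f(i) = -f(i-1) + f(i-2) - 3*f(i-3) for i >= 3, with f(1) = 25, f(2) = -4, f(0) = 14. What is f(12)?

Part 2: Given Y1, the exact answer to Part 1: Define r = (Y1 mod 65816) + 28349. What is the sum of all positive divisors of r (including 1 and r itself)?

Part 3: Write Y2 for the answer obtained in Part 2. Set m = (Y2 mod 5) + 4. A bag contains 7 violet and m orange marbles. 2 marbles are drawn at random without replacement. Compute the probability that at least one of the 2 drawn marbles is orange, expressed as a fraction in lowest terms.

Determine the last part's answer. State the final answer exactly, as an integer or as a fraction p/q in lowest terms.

Part 1: f(3) = -1*(-4) + 1*(25) - 3*(14) = -13; iterating: f(3)=-13, f(4)=-66, f(5)=65, f(6)=-92, f(7)=355, f(8)=-642, f(9)=1273, f(10)=-2980, f(11)=6179, f(12)=-12978; answer -12978
Part 2: Y1 = -12978; r = 81187; 81187 = 19 * 4273; sigma = (1 + 19) * (1 + 4273) = 20 * 4274 = 85480; answer 85480
Part 3: Y2 = 85480; m = 4; total draws C(11,2) = 55; complement C(7,2) = 21; favorable 55 - 21 = 34; P = 34/55; answer 34/55

34/55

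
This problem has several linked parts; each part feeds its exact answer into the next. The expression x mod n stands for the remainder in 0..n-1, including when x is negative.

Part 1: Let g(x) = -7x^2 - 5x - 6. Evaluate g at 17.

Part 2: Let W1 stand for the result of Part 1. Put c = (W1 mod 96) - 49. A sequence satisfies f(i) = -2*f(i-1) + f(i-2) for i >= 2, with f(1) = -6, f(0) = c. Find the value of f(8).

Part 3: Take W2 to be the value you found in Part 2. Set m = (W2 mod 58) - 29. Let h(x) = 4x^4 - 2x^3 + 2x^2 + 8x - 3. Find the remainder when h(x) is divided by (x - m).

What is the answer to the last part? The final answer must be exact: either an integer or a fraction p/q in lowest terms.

42117

Part 1: -7*(17)^2 - 5*(17)^1 - 6 = (-2023) + (-85) + (-6) = -2114; answer -2114
Part 2: W1 = -2114; c = 45; f(2) = -2*(-6) + 1*(45) = 57; iterating: f(2)=57, f(3)=-120, f(4)=297, f(5)=-714, f(6)=1725, f(7)=-4164, f(8)=10053; answer 10053
Part 3: W2 = 10053; m = -10; remainder = value at the root: 4*(-10)^4 - 2*(-10)^3 + 2*(-10)^2 + 8*(-10)^1 - 3 = (40000) + (2000) + (200) + (-80) + (-3) = 42117; answer 42117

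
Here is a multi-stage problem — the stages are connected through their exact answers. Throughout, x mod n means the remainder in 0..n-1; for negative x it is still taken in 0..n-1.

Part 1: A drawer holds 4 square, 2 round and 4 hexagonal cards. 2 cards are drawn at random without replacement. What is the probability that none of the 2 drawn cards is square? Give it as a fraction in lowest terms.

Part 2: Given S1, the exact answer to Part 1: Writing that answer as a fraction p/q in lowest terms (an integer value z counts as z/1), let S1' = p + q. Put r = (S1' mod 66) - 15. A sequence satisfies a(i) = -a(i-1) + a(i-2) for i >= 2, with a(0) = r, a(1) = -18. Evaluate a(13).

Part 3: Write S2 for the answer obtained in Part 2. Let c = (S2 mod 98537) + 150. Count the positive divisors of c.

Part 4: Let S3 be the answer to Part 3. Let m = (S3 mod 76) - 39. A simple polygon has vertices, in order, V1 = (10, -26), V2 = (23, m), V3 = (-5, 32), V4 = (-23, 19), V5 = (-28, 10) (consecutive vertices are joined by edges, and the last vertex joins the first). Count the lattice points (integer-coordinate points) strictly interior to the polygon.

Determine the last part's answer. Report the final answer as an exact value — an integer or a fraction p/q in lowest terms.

1188

Part 1: total draws C(10,2) = 45; favorable C(6,2) = 15; P = 1/3; answer 1/3
Part 2: S1 = 1/3; threaded value p + q = 4; r = -11; a(2) = -1*(-18) + 1*(-11) = 7; iterating: a(2)=7, a(3)=-25, a(4)=32, a(5)=-57, a(6)=89, a(7)=-146, a(8)=235, a(9)=-381, a(10)=616, a(11)=-997, a(12)=1613, a(13)=-2610; answer -2610
Part 3: S2 = -2610; c = 96077; 96077 = 29 * 3313; number of divisors = (1+1) * (1+1) = 4; answer 4
Part 4: S3 = 4; m = -35; cross terms: (10*-35 - 23*-26)=248, (23*32 - -5*-35)=561, (-5*19 - -23*32)=641, (-23*10 - -28*19)=302, (-28*-26 - 10*10)=628; twice the area = |2380| = 2380; area = 1190; boundary points = 1 + 1 + 1 + 1 + 2 = 6; strictly interior points = area - boundary/2 + 1 = 1188; answer 1188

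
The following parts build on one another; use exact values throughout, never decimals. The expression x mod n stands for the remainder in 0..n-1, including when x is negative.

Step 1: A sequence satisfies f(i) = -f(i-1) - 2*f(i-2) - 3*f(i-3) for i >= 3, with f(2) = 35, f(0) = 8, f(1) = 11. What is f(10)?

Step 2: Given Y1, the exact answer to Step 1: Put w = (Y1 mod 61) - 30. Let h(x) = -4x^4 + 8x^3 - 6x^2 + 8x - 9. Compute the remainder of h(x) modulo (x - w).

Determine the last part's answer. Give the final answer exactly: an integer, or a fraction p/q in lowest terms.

-1972467

Step 1: f(3) = -1*(35) - 2*(11) - 3*(8) = -81; iterating: f(3)=-81, f(4)=-22, f(5)=79, f(6)=208, f(7)=-300, f(8)=-353, f(9)=329, f(10)=1277; answer 1277
Step 2: Y1 = 1277; w = 27; remainder = value at the root: -4*(27)^4 + 8*(27)^3 - 6*(27)^2 + 8*(27)^1 - 9 = (-2125764) + (157464) + (-4374) + (216) + (-9) = -1972467; answer -1972467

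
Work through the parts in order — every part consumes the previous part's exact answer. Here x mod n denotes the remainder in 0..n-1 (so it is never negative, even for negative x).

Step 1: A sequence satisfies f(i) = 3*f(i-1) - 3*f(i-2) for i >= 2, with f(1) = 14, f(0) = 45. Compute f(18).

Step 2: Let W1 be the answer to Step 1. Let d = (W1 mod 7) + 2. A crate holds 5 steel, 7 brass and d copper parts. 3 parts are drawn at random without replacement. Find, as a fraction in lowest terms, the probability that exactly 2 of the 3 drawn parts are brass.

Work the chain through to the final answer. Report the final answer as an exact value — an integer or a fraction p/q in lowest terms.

Step 1: f(2) = 3*(14) - 3*(45) = -93; iterating: f(2)=-93, f(3)=-321, f(4)=-684, f(5)=-1089, f(6)=-1215, f(7)=-378, f(8)=2511, f(9)=8667, f(10)=18468, f(11)=29403, f(12)=32805, f(13)=10206, f(14)=-67797, f(15)=-234009, f(16)=-498636, f(17)=-793881, f(18)=-885735; answer -885735
Step 2: W1 = -885735; d = 5; total draws C(17,3) = 680; favorable C(7,2)*C(10,1) = 210; P = 21/68; answer 21/68

21/68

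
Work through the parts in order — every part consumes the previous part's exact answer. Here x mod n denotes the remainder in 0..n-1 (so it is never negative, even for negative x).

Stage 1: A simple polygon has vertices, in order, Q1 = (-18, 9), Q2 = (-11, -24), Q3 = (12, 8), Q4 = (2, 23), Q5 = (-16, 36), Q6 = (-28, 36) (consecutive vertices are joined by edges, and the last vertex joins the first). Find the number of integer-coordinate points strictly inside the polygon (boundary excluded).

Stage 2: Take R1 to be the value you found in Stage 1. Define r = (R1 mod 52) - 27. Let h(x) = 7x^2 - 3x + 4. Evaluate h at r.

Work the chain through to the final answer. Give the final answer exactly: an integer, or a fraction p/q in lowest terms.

8

Stage 1: cross terms: (-18*-24 - -11*9)=531, (-11*8 - 12*-24)=200, (12*23 - 2*8)=260, (2*36 - -16*23)=440, (-16*36 - -28*36)=432, (-28*9 - -18*36)=396; twice the area = |2259| = 2259; area = 2259/2; boundary points = 1 + 1 + 5 + 1 + 12 + 1 = 21; strictly interior points = area - boundary/2 + 1 = 1120; answer 1120
Stage 2: R1 = 1120; r = 1; 7*(1)^2 - 3*(1)^1 + 4 = (7) + (-3) + (4) = 8; answer 8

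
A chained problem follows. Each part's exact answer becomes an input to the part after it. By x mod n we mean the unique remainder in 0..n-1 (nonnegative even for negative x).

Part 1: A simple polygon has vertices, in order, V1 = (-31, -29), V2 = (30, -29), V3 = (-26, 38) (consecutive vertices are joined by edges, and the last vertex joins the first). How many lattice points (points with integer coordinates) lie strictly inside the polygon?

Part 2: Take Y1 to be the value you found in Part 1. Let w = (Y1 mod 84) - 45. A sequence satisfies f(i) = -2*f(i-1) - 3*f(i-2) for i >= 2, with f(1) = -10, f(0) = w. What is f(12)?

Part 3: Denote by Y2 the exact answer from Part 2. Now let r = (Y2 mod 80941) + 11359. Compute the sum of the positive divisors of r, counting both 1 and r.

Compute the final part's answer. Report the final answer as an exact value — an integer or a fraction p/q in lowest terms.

50804

Part 1: cross terms: (-31*-29 - 30*-29)=1769, (30*38 - -26*-29)=386, (-26*-29 - -31*38)=1932; twice the area = |4087| = 4087; area = 4087/2; boundary points = 61 + 1 + 1 = 63; strictly interior points = area - boundary/2 + 1 = 2013; answer 2013
Part 2: Y1 = 2013; w = 36; f(2) = -2*(-10) - 3*(36) = -88; iterating: f(2)=-88, f(3)=206, f(4)=-148, f(5)=-322, f(6)=1088, f(7)=-1210, f(8)=-844, f(9)=5318, f(10)=-8104, f(11)=254, f(12)=23804; answer 23804
Part 3: Y2 = 23804; r = 35163; 35163 = 3^2 * 3907; sigma = (1 + 3 + 9) * (1 + 3907) = 13 * 3908 = 50804; answer 50804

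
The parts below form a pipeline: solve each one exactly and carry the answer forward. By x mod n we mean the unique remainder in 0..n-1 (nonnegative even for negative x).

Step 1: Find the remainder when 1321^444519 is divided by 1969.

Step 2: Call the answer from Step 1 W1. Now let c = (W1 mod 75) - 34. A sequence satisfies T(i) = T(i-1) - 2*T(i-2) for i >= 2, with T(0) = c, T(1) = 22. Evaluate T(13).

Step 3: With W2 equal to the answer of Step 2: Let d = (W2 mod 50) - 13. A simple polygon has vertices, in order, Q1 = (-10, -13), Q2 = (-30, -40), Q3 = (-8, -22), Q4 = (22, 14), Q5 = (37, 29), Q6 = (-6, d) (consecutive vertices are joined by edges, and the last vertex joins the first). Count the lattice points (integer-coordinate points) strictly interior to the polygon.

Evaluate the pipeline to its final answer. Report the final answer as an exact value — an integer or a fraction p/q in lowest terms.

1122

Step 1: squarings mod 1969: 1321^1=1321, 1321^2=507, 1321^4=1079, 1321^8=562, 1321^16=804, 1321^32=584, 1321^64=419, 1321^128=320, 1321^256=12, 1321^512=144, 1321^1024=1046, 1321^2048=1321, 1321^4096=507, 1321^8192=1079, 1321^16384=562, 1321^32768=804, 1321^65536=584, 1321^131072=419, 1321^262144=320; 1321^444519 = 1321^1 * 1321^2 * 1321^4 * 1321^32 * 1321^64 * 1321^2048 * 1321^16384 * 1321^32768 * 1321^131072 * 1321^262144 = 1090 (mod 1969); answer 1090
Step 2: W1 = 1090; c = 6; T(2) = 1*(22) - 2*(6) = 10; iterating: T(2)=10, T(3)=-34, T(4)=-54, T(5)=14, T(6)=122, T(7)=94, T(8)=-150, T(9)=-338, T(10)=-38, T(11)=638, T(12)=714, T(13)=-562; answer -562
Step 3: W2 = -562; d = 25; cross terms: (-10*-40 - -30*-13)=10, (-30*-22 - -8*-40)=340, (-8*14 - 22*-22)=372, (22*29 - 37*14)=120, (37*25 - -6*29)=1099, (-6*-13 - -10*25)=328; twice the area = |2269| = 2269; area = 2269/2; boundary points = 1 + 2 + 6 + 15 + 1 + 2 = 27; strictly interior points = area - boundary/2 + 1 = 1122; answer 1122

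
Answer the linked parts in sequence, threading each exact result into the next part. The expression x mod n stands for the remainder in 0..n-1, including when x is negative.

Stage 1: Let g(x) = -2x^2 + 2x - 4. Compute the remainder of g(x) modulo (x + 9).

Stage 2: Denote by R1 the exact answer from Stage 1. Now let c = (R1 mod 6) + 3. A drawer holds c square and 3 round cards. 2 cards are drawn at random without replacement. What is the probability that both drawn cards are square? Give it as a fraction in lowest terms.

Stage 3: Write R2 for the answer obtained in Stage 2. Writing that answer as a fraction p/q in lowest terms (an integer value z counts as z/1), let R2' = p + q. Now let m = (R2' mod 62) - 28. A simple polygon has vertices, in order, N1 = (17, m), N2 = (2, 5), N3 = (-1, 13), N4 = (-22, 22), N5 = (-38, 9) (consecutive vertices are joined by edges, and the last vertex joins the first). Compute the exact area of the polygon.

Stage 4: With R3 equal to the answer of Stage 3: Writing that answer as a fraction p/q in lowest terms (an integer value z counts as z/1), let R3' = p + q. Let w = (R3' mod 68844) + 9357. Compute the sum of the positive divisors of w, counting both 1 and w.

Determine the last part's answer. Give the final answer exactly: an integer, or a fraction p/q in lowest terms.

34200

Stage 1: remainder = value at the root: -2*(-9)^2 + 2*(-9)^1 - 4 = (-162) + (-18) + (-4) = -184; answer -184
Stage 2: R1 = -184; c = 5; total draws C(8,2) = 28; favorable C(5,2) = 10; P = 5/14; answer 5/14
Stage 3: R2 = 5/14; threaded value p + q = 19; m = -9; cross terms: (17*5 - 2*-9)=103, (2*13 - -1*5)=31, (-1*22 - -22*13)=264, (-22*9 - -38*22)=638, (-38*-9 - 17*9)=189; twice the area = |1225| = 1225; area = 1225/2; answer 1225/2
Stage 4: R3 = 1225/2; threaded value p + q = 1227; w = 10584; 10584 = 2^3 * 3^3 * 7^2; sigma = (1 + 2 + 4 + 8) * (1 + 3 + 9 + 27) * (1 + 7 + 49) = 15 * 40 * 57 = 34200; answer 34200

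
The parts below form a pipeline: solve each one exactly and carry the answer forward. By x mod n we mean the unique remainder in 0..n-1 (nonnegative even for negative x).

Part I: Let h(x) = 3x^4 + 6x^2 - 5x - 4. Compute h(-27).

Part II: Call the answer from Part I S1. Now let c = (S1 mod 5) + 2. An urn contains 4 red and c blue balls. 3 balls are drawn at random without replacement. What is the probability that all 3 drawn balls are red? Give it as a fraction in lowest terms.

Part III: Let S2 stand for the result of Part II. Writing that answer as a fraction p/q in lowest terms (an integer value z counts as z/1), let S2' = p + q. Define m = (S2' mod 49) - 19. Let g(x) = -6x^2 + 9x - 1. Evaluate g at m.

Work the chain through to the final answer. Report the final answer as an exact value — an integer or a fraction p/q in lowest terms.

-28

Part I: 3*(-27)^4 + 6*(-27)^2 - 5*(-27)^1 - 4 = (1594323) + (4374) + (135) + (-4) = 1598828; answer 1598828
Part II: S1 = 1598828; c = 5; total draws C(9,3) = 84; favorable C(4,3) = 4; P = 1/21; answer 1/21
Part III: S2 = 1/21; threaded value p + q = 22; m = 3; -6*(3)^2 + 9*(3)^1 - 1 = (-54) + (27) + (-1) = -28; answer -28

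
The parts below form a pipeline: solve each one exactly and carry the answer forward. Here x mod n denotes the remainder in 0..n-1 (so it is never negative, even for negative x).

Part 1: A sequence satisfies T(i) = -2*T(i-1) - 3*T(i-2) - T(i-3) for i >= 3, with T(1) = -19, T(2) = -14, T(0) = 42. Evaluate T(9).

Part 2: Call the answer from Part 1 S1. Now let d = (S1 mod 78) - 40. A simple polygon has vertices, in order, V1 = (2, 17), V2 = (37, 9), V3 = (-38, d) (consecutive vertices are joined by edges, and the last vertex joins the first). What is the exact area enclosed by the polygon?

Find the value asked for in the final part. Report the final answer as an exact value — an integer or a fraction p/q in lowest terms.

Part 1: T(3) = -2*(-14) - 3*(-19) - 1*(42) = 43; iterating: T(3)=43, T(4)=-25, T(5)=-65, T(6)=162, T(7)=-104, T(8)=-213, T(9)=576; answer 576
Part 2: S1 = 576; d = -10; cross terms: (2*9 - 37*17)=-611, (37*-10 - -38*9)=-28, (-38*17 - 2*-10)=-626; twice the area = |-1265| = 1265; area = 1265/2; answer 1265/2

1265/2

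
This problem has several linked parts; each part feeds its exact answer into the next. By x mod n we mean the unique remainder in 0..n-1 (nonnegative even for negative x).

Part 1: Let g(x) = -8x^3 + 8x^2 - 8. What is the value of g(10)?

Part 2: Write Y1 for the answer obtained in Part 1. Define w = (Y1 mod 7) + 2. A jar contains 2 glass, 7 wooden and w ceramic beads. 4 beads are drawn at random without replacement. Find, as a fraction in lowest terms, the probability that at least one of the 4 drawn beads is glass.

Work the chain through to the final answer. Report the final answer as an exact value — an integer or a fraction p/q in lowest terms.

Part 1: -8*(10)^3 + 8*(10)^2 - 8 = (-8000) + (800) + (-8) = -7208; answer -7208
Part 2: Y1 = -7208; w = 4; total draws C(13,4) = 715; complement C(11,4) = 330; favorable 715 - 330 = 385; P = 7/13; answer 7/13

7/13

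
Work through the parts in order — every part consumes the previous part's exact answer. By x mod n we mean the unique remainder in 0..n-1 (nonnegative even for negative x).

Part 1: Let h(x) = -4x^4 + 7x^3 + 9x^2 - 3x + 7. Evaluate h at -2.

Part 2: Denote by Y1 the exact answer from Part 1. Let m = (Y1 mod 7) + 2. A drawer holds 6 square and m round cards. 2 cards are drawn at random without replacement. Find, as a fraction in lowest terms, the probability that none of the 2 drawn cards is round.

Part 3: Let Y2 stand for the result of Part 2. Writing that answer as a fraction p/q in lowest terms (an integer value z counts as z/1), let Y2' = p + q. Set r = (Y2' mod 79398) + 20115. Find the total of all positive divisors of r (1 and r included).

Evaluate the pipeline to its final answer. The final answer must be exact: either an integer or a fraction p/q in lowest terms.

Part 1: -4*(-2)^4 + 7*(-2)^3 + 9*(-2)^2 - 3*(-2)^1 + 7 = (-64) + (-56) + (36) + (6) + (7) = -71; answer -71
Part 2: Y1 = -71; m = 8; total draws C(14,2) = 91; favorable C(6,2) = 15; P = 15/91; answer 15/91
Part 3: Y2 = 15/91; threaded value p + q = 106; r = 20221; 20221 = 73 * 277; sigma = (1 + 73) * (1 + 277) = 74 * 278 = 20572; answer 20572

20572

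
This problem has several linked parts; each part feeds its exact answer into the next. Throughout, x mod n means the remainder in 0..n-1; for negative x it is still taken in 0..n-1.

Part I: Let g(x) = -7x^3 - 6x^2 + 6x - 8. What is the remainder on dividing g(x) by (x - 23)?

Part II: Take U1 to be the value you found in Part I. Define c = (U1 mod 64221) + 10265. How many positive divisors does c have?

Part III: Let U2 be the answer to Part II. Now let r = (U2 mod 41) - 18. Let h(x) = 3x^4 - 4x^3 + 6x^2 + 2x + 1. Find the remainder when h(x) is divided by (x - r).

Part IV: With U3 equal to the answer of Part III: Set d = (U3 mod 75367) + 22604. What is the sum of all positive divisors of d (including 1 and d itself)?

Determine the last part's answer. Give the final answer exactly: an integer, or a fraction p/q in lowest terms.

Part I: remainder = value at the root: -7*(23)^3 - 6*(23)^2 + 6*(23)^1 - 8 = (-85169) + (-3174) + (138) + (-8) = -88213; answer -88213
Part II: U1 = -88213; c = 50494; 50494 = 2 * 25247; number of divisors = (1+1) * (1+1) = 4; answer 4
Part III: U2 = 4; r = -14; remainder = value at the root: 3*(-14)^4 - 4*(-14)^3 + 6*(-14)^2 + 2*(-14)^1 + 1 = (115248) + (10976) + (1176) + (-28) + (1) = 127373; answer 127373
Part IV: U3 = 127373; d = 74610; 74610 = 2 * 3^2 * 5 * 829; sigma = (1 + 2) * (1 + 3 + 9) * (1 + 5) * (1 + 829) = 3 * 13 * 6 * 830 = 194220; answer 194220

194220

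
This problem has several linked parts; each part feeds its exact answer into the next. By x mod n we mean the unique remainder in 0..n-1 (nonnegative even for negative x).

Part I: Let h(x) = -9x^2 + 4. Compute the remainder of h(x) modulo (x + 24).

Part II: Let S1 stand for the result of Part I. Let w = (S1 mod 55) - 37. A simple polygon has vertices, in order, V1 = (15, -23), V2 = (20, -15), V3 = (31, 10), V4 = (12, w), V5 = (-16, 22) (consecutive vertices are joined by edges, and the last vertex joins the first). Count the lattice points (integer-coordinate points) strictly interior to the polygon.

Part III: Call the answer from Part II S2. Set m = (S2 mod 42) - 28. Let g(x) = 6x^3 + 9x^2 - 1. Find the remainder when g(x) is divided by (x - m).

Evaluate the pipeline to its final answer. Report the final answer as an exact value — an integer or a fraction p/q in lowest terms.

-51598

Part I: remainder = value at the root: -9*(-24)^2 + 4 = (-5184) + (4) = -5180; answer -5180
Part II: S1 = -5180; w = 8; cross terms: (15*-15 - 20*-23)=235, (20*10 - 31*-15)=665, (31*8 - 12*10)=128, (12*22 - -16*8)=392, (-16*-23 - 15*22)=38; twice the area = |1458| = 1458; area = 729; boundary points = 1 + 1 + 1 + 14 + 1 = 18; strictly interior points = area - boundary/2 + 1 = 721; answer 721
Part III: S2 = 721; m = -21; remainder = value at the root: 6*(-21)^3 + 9*(-21)^2 - 1 = (-55566) + (3969) + (-1) = -51598; answer -51598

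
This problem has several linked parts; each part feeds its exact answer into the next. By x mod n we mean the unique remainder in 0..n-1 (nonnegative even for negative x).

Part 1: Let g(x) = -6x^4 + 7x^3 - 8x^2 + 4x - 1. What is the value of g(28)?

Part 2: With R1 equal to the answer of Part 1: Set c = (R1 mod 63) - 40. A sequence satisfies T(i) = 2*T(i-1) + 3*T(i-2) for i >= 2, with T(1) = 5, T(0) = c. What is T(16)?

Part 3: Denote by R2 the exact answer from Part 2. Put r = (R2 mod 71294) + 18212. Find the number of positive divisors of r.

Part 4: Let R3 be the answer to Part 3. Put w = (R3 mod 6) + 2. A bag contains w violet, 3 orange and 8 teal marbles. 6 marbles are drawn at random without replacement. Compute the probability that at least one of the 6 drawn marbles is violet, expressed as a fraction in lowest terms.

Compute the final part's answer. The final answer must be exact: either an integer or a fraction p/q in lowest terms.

Part 1: -6*(28)^4 + 7*(28)^3 - 8*(28)^2 + 4*(28)^1 - 1 = (-3687936) + (153664) + (-6272) + (112) + (-1) = -3540433; answer -3540433
Part 2: R1 = -3540433; c = 1; T(2) = 2*(5) + 3*(1) = 13; iterating: T(2)=13, T(3)=41, T(4)=121, T(5)=365, T(6)=1093, T(7)=3281, T(8)=9841, T(9)=29525, T(10)=88573, T(11)=265721, T(12)=797161, T(13)=2391485, T(14)=7174453, T(15)=21523361, T(16)=64570081; answer 64570081
Part 3: R2 = 64570081; r = 67223; 67223 = 13 * 5171; number of divisors = (1+1) * (1+1) = 4; answer 4
Part 4: R3 = 4; w = 6; total draws C(17,6) = 12376; complement C(11,6) = 462; favorable 12376 - 462 = 11914; P = 851/884; answer 851/884

851/884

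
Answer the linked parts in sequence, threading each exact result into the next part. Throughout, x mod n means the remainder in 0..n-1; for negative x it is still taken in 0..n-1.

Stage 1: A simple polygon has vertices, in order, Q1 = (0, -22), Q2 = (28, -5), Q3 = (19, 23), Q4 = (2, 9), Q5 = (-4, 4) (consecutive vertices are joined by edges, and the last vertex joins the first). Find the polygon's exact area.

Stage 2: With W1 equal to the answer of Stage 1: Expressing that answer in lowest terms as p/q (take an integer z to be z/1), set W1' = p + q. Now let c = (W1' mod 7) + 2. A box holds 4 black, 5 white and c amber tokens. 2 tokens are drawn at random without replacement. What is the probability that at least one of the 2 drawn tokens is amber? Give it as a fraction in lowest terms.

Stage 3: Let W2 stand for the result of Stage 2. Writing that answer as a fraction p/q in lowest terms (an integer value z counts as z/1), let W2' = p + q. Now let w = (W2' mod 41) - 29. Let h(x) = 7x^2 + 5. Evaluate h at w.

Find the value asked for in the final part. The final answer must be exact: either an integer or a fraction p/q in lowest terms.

Stage 1: cross terms: (0*-5 - 28*-22)=616, (28*23 - 19*-5)=739, (19*9 - 2*23)=125, (2*4 - -4*9)=44, (-4*-22 - 0*4)=88; twice the area = |1612| = 1612; area = 806; answer 806
Stage 2: W1 = 806; threaded value p + q = 807; c = 4; total draws C(13,2) = 78; complement C(9,2) = 36; favorable 78 - 36 = 42; P = 7/13; answer 7/13
Stage 3: W2 = 7/13; threaded value p + q = 20; w = -9; 7*(-9)^2 + 5 = (567) + (5) = 572; answer 572

572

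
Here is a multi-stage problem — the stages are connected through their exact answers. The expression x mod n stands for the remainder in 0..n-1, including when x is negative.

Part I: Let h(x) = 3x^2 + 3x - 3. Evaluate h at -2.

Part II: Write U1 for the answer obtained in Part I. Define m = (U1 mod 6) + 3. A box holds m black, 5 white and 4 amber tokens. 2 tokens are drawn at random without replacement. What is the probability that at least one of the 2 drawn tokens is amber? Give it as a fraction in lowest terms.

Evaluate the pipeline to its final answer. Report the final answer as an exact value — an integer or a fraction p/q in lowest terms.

Part I: 3*(-2)^2 + 3*(-2)^1 - 3 = (12) + (-6) + (-3) = 3; answer 3
Part II: U1 = 3; m = 6; total draws C(15,2) = 105; complement C(11,2) = 55; favorable 105 - 55 = 50; P = 10/21; answer 10/21

10/21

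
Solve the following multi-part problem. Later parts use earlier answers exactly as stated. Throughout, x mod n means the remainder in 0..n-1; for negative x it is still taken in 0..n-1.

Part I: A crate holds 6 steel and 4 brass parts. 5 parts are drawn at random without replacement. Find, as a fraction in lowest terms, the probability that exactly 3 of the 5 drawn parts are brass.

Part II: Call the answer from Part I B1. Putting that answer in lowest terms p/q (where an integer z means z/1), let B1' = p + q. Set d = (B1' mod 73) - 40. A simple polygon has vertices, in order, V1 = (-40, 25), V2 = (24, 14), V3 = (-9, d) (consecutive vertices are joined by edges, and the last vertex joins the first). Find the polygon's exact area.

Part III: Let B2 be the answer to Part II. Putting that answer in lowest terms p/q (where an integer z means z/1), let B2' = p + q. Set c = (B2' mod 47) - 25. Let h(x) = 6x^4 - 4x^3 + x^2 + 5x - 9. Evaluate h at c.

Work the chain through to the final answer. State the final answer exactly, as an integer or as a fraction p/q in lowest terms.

Part I: total draws C(10,5) = 252; favorable C(4,3)*C(6,2) = 60; P = 5/21; answer 5/21
Part II: B1 = 5/21; threaded value p + q = 26; d = -14; cross terms: (-40*14 - 24*25)=-1160, (24*-14 - -9*14)=-210, (-9*25 - -40*-14)=-785; twice the area = |-2155| = 2155; area = 2155/2; answer 2155/2
Part III: B2 = 2155/2; threaded value p + q = 2157; c = 17; 6*(17)^4 - 4*(17)^3 + 1*(17)^2 + 5*(17)^1 - 9 = (501126) + (-19652) + (289) + (85) + (-9) = 481839; answer 481839

481839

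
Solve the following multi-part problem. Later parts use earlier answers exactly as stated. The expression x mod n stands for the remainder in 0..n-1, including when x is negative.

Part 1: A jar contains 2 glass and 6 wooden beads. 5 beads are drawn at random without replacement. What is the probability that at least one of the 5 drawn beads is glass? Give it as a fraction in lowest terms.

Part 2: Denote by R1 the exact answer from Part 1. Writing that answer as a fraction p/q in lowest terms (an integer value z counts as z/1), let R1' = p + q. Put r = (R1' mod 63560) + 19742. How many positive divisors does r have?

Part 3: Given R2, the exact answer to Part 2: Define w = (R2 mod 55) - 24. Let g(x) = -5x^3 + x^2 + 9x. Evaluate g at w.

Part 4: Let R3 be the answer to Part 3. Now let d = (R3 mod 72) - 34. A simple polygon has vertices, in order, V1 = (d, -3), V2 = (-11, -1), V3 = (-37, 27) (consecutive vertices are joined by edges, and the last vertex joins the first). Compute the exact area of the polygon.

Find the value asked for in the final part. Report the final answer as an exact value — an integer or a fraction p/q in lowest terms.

348

Part 1: total draws C(8,5) = 56; complement C(6,5) = 6; favorable 56 - 6 = 50; P = 25/28; answer 25/28
Part 2: R1 = 25/28; threaded value p + q = 53; r = 19795; 19795 = 5 * 37 * 107; number of divisors = (1+1) * (1+1) * (1+1) = 8; answer 8
Part 3: R2 = 8; w = -16; -5*(-16)^3 + 1*(-16)^2 + 9*(-16)^1 = (20480) + (256) + (-144) = 20592; answer 20592
Part 4: R3 = 20592; d = -34; cross terms: (-34*-1 - -11*-3)=1, (-11*27 - -37*-1)=-334, (-37*-3 - -34*27)=1029; twice the area = |696| = 696; area = 348; answer 348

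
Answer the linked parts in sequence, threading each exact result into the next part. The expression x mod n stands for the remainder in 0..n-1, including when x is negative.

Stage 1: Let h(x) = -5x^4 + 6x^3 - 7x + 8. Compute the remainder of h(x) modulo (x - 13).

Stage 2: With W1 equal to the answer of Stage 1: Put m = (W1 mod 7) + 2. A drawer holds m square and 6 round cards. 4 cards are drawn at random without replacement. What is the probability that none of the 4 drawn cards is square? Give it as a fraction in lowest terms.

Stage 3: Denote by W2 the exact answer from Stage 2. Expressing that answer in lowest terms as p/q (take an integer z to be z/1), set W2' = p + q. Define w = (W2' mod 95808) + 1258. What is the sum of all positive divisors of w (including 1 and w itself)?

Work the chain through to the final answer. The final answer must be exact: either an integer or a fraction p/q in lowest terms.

Stage 1: remainder = value at the root: -5*(13)^4 + 6*(13)^3 - 7*(13)^1 + 8 = (-142805) + (13182) + (-91) + (8) = -129706; answer -129706
Stage 2: W1 = -129706; m = 6; total draws C(12,4) = 495; favorable C(6,4) = 15; P = 1/33; answer 1/33
Stage 3: W2 = 1/33; threaded value p + q = 34; w = 1292; 1292 = 2^2 * 17 * 19; sigma = (1 + 2 + 4) * (1 + 17) * (1 + 19) = 7 * 18 * 20 = 2520; answer 2520

2520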